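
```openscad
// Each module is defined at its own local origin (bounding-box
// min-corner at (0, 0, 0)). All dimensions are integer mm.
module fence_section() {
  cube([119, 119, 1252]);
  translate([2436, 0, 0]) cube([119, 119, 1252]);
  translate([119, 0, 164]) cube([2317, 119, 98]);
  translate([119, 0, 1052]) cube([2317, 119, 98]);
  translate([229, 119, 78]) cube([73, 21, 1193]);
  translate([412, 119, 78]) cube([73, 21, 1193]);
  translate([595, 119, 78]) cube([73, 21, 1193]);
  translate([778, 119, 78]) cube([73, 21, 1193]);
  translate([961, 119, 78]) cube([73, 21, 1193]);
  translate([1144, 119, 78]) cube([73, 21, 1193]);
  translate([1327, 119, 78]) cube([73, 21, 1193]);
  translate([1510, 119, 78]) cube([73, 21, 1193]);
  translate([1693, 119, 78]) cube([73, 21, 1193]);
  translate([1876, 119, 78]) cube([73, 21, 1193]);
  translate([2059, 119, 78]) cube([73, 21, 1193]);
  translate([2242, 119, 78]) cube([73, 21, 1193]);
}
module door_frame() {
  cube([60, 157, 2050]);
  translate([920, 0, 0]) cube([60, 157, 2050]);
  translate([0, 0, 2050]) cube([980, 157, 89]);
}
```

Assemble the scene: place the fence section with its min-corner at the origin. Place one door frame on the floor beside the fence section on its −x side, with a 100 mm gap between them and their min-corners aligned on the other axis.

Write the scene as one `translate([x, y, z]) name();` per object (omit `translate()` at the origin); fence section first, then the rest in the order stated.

fence_section();
translate([-1080, 0, 0]) door_frame();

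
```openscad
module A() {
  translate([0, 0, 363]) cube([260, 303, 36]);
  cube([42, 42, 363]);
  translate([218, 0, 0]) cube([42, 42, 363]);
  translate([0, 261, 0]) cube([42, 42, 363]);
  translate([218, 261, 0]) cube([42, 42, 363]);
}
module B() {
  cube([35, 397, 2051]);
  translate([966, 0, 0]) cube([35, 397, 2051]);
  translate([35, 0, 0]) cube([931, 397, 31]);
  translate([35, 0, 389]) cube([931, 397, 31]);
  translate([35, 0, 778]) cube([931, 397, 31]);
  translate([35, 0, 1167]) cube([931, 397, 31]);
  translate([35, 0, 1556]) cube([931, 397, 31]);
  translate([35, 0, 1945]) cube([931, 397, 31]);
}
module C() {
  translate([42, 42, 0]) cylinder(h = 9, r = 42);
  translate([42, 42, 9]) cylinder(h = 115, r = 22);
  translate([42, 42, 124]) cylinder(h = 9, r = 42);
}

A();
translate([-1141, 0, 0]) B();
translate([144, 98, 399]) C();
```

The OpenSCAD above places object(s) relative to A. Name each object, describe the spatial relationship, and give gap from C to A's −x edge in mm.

A is a stool. B is a bookshelf. C is a spool. The bookshelf is on the floor beside the stool on its −x side. The spool is on top of the stool. The gap from the spool to the stool's −x edge is 144 mm.

The spool's min-x is at 144; the stool's min-x is 0; gap = 144 mm.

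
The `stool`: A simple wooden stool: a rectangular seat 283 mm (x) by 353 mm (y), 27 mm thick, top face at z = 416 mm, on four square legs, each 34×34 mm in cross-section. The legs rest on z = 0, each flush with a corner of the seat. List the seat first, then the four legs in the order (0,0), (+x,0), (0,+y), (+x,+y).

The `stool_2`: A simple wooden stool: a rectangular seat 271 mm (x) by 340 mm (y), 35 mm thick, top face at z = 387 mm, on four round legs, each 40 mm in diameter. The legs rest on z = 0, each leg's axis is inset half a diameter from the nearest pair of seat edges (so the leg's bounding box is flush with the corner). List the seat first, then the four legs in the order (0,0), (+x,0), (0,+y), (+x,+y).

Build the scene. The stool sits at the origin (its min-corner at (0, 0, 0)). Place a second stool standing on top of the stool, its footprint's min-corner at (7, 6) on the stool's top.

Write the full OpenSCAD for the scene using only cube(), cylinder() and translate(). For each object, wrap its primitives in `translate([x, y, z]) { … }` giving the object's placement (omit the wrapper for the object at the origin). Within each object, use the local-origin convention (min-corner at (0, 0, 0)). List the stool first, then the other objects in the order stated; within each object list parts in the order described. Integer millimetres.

translate([0, 0, 389]) cube([283, 353, 27]);
cube([34, 34, 389]);
translate([249, 0, 0]) cube([34, 34, 389]);
translate([0, 319, 0]) cube([34, 34, 389]);
translate([249, 319, 0]) cube([34, 34, 389]);
translate([7, 6, 416]) {
  translate([0, 0, 352]) cube([271, 340, 35]);
  translate([20, 20, 0]) cylinder(h = 352, r = 20);
  translate([251, 20, 0]) cylinder(h = 352, r = 20);
  translate([20, 320, 0]) cylinder(h = 352, r = 20);
  translate([251, 320, 0]) cylinder(h = 352, r = 20);
}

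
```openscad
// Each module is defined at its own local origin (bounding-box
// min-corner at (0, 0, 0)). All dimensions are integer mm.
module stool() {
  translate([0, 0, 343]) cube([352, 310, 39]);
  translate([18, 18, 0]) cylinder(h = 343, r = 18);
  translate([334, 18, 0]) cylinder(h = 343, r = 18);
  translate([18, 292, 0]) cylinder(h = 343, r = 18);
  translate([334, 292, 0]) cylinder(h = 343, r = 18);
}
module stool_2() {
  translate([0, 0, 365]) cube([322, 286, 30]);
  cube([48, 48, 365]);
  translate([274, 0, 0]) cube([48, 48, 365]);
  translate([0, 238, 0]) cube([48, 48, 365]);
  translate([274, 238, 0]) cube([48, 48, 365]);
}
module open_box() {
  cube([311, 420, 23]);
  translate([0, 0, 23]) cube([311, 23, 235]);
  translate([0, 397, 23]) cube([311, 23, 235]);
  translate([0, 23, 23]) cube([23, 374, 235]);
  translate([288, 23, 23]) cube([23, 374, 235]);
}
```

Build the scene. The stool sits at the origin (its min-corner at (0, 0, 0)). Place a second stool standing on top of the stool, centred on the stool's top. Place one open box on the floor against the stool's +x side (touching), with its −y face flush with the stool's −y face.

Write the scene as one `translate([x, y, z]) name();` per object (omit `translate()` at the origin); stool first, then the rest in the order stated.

stool();
translate([15, 12, 382]) stool_2();
translate([352, 0, 0]) open_box();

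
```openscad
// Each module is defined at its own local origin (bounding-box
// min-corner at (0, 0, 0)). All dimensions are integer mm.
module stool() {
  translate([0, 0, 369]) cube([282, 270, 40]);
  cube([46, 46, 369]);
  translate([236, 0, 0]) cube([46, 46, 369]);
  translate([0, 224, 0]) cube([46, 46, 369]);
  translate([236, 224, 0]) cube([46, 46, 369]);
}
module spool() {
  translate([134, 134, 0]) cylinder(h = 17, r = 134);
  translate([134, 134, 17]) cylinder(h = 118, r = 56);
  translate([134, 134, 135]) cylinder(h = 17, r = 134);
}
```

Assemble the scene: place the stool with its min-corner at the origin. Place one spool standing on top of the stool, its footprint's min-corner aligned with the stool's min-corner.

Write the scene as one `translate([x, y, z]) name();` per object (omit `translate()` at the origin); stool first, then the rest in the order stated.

stool();
translate([0, 0, 409]) spool();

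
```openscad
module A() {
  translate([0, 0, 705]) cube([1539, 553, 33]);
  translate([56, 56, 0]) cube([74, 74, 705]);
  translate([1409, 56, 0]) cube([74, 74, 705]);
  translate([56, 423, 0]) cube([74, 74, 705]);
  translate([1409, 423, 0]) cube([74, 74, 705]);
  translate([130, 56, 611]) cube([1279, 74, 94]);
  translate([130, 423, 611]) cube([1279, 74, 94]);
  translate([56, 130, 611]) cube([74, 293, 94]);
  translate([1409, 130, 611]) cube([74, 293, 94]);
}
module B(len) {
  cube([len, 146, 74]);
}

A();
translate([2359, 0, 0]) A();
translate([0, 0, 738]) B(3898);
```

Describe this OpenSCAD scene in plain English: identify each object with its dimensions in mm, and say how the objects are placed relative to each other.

A is a table: top 1539 mm (x) × 553 mm (y), 33 mm thick, upper face at z = 738 mm, on four 74×74 mm square legs, each inset 56 mm from the nearest pair of top edges, running from z = 0 to the bottom of the top. Four apron rails, 74 mm thick and 94 mm tall, run between adjacent legs with their top edges flush with the underside of the top and their outer faces flush with the legs' outer faces.

B is a rectangular beam 3898 mm long (x), 146 mm deep (y), 74 mm thick (z).

The beam spans the tops of two tables placed 820 mm apart, resting at z = 738 mm.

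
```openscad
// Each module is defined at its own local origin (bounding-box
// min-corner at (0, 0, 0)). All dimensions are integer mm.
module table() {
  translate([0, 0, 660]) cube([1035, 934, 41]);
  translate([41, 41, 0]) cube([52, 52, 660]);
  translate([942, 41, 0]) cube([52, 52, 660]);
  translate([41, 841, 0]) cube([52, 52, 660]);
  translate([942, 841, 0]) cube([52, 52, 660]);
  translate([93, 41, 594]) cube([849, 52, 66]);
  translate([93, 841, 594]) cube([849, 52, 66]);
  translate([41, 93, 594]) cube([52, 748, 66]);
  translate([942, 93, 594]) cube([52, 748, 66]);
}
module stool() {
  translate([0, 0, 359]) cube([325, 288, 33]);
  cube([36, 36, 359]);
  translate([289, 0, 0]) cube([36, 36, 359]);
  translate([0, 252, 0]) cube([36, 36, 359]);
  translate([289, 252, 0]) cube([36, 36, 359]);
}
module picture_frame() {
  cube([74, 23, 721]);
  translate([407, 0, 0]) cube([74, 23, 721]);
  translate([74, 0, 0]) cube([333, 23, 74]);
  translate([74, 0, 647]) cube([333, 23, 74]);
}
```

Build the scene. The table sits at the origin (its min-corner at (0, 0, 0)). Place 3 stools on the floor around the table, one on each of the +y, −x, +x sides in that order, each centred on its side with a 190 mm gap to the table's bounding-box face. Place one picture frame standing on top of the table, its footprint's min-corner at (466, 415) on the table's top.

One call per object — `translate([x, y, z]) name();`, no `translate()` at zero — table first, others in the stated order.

table();
translate([355, 1124, 0]) stool();
translate([-515, 323, 0]) stool();
translate([1225, 323, 0]) stool();
translate([466, 415, 701]) picture_frame();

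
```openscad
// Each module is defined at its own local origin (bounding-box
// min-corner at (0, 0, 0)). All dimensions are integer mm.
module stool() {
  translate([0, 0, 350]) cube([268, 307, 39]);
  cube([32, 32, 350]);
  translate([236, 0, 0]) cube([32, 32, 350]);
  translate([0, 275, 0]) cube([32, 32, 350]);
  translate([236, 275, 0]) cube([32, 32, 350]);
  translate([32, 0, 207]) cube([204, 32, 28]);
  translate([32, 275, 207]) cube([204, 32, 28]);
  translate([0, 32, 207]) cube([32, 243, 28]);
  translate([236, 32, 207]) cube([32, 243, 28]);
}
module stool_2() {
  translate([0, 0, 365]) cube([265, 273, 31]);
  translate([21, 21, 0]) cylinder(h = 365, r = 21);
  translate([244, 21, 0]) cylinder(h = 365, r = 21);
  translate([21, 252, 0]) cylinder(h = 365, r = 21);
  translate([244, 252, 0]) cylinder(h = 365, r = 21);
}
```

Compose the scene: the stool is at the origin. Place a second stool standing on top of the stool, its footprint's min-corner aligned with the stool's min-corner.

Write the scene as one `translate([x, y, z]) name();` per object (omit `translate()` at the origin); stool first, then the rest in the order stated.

stool();
translate([0, 0, 389]) stool_2();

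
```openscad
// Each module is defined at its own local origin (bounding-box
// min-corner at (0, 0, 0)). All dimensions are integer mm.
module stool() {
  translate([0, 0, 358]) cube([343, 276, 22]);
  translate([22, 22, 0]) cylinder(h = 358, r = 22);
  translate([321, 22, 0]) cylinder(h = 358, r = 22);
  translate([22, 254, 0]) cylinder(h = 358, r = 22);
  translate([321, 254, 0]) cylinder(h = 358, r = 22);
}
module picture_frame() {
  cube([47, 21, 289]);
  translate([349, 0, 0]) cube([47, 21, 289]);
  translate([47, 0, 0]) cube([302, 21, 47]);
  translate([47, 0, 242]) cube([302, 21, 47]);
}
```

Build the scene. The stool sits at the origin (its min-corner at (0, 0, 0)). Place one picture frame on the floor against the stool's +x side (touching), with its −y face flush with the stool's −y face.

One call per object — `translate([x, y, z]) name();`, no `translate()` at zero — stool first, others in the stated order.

stool();
translate([343, 0, 0]) picture_frame();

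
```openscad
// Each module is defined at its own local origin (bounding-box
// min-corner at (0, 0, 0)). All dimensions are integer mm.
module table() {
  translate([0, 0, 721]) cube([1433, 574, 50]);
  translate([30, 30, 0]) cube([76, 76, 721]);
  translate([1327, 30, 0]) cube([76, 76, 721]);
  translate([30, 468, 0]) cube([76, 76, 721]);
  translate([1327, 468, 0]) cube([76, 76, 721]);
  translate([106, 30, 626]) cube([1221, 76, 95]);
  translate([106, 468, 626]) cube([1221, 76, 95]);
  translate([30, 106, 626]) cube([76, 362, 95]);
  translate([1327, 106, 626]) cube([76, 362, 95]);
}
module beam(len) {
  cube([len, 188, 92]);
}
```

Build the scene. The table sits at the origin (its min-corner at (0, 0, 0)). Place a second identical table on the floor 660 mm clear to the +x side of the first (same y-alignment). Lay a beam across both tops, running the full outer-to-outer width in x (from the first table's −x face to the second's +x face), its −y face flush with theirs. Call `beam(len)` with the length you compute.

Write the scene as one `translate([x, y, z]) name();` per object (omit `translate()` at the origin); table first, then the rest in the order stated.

table();
translate([2093, 0, 0]) table();
translate([0, 0, 771]) beam(3526);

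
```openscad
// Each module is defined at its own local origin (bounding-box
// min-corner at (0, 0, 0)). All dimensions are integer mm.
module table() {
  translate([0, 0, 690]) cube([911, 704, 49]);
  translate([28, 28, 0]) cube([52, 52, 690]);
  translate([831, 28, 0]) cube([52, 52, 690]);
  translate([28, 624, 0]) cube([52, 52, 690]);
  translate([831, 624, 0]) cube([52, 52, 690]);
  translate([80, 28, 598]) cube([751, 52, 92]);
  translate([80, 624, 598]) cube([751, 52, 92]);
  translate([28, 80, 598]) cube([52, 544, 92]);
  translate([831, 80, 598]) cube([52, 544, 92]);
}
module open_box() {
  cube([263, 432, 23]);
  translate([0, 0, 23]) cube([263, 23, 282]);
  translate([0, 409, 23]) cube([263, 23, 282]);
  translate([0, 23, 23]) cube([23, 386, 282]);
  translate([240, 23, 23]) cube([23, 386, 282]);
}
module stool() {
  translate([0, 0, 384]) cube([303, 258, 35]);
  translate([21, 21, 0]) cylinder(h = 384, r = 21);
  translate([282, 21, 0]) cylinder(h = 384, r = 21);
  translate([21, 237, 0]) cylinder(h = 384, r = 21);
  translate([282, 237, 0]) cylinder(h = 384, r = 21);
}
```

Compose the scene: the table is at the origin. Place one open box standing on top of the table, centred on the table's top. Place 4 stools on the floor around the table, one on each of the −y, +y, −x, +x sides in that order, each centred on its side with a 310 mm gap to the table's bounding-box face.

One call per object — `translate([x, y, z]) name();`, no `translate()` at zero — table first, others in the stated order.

table();
translate([324, 136, 739]) open_box();
translate([304, -568, 0]) stool();
translate([304, 1014, 0]) stool();
translate([-613, 223, 0]) stool();
translate([1221, 223, 0]) stool();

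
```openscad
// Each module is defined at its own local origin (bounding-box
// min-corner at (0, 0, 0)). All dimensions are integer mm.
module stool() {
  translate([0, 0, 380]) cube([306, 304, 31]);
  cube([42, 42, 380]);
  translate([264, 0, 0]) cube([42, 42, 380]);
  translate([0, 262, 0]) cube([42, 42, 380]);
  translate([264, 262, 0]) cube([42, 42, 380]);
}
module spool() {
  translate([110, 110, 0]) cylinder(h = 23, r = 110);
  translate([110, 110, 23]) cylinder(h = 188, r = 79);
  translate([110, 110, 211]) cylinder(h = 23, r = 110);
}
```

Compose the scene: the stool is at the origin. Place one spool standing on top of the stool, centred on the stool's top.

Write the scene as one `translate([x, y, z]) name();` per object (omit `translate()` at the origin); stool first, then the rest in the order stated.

stool();
translate([43, 42, 411]) spool();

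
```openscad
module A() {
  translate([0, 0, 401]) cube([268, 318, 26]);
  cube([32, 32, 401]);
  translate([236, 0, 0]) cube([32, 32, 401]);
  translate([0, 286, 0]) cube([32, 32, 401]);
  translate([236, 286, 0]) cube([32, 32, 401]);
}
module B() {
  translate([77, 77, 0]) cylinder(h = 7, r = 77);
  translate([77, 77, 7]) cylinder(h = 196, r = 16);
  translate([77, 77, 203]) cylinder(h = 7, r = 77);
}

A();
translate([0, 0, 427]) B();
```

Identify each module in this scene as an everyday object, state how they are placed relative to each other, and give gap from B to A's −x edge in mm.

A is a stool. B is a spool. The spool is on top of the stool. The gap from the spool to the stool's −x edge is 0 mm.

The spool's min-x is at 0; the stool's min-x is 0; gap = 0 mm.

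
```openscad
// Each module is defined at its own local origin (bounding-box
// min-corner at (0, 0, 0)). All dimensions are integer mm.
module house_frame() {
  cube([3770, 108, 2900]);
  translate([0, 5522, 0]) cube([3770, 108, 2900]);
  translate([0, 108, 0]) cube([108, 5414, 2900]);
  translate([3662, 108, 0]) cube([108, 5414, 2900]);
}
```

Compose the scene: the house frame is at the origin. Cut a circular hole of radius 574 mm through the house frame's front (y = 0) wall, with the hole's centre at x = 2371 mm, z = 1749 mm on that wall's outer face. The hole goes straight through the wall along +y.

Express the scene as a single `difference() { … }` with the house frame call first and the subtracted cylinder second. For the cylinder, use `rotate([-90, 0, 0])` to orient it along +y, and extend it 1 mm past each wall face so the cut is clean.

difference() {
  house_frame();
  translate([2371, -1, 1749]) rotate([-90, 0, 0]) cylinder(h = 110, r = 574);
}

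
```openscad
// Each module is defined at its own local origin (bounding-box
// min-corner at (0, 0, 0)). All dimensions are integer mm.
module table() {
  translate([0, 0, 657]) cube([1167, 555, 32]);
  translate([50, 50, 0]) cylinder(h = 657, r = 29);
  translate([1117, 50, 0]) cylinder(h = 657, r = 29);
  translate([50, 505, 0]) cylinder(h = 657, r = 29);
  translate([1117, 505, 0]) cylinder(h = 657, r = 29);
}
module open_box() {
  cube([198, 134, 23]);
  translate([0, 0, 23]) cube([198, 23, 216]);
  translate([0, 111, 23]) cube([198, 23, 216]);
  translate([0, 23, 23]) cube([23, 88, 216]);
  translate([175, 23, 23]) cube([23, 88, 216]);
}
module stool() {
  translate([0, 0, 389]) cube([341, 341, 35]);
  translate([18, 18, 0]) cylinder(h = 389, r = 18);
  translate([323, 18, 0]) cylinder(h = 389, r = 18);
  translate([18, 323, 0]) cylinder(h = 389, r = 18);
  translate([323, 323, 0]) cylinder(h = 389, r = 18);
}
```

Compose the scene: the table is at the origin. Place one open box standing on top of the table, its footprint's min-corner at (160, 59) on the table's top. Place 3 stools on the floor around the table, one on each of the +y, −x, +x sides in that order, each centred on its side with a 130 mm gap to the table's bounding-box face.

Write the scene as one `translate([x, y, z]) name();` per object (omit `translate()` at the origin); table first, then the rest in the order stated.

table();
translate([160, 59, 689]) open_box();
translate([413, 685, 0]) stool();
translate([-471, 107, 0]) stool();
translate([1297, 107, 0]) stool();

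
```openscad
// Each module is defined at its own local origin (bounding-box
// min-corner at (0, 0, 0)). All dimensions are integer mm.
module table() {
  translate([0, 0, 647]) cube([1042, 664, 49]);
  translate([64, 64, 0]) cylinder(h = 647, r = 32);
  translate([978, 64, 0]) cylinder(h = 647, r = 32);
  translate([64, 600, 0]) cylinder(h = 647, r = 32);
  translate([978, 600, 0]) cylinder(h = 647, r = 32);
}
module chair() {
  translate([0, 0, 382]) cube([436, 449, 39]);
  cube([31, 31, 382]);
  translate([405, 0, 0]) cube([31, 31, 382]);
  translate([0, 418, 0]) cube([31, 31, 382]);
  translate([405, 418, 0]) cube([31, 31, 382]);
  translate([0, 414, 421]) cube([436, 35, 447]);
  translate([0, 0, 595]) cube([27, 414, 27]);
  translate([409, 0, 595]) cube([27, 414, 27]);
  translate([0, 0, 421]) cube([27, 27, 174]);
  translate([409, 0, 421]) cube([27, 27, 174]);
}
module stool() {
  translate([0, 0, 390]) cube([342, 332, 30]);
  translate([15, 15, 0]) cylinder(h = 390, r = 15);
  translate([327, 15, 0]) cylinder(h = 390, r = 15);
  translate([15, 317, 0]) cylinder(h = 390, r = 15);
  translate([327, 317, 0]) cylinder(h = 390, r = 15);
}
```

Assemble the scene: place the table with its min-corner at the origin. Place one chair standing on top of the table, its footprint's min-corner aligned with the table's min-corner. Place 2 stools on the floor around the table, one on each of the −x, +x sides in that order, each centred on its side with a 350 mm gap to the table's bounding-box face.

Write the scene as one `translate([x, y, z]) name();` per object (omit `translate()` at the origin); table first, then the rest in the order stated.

table();
translate([0, 0, 696]) chair();
translate([-692, 166, 0]) stool();
translate([1392, 166, 0]) stool();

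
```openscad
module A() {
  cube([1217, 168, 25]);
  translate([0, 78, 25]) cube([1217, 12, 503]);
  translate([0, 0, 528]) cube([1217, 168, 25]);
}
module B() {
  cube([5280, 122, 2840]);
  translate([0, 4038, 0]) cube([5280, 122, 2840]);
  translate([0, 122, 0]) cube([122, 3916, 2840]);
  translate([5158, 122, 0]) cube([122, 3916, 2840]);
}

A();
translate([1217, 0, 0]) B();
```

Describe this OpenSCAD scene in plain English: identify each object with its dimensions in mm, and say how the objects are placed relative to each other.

A is an I-beam lying along x, 1217 mm long. Overall section height 553 mm. Two flanges 168 mm wide (y) and 25 mm thick, one on the floor and one at the top; a web 12 mm thick runs between them, centred on the flange width.

B is the wall frame of a small rectangular building: four walls, each 2840 mm tall and 122 mm thick, enclosing a footprint 5280 mm (x) by 4160 mm (y) outside-to-outside, with no floor or roof. The front and back walls (the −y and +y sides) span the full width; the two side walls fit between them.

The house frame is against the I-beam's +x side, with their −y faces flush.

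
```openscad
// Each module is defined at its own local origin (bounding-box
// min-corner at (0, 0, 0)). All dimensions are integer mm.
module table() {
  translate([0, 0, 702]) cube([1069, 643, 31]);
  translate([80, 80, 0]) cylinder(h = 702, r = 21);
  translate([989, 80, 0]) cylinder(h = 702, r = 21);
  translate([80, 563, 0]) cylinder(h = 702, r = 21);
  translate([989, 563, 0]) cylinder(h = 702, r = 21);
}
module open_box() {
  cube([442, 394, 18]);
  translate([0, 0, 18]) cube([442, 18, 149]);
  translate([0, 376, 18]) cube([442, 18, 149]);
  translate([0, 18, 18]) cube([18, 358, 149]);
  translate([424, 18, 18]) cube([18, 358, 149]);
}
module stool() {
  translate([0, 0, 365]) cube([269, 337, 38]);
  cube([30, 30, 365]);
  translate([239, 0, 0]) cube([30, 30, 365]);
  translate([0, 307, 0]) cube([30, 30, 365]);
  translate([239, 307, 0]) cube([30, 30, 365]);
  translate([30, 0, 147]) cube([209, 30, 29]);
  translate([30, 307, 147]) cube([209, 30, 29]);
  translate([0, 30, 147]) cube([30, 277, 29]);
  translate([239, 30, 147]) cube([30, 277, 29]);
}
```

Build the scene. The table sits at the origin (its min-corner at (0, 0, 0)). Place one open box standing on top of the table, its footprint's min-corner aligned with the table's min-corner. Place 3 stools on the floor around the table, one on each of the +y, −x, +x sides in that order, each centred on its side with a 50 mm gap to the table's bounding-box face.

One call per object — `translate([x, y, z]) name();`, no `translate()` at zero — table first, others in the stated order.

table();
translate([0, 0, 733]) open_box();
translate([400, 693, 0]) stool();
translate([-319, 153, 0]) stool();
translate([1119, 153, 0]) stool();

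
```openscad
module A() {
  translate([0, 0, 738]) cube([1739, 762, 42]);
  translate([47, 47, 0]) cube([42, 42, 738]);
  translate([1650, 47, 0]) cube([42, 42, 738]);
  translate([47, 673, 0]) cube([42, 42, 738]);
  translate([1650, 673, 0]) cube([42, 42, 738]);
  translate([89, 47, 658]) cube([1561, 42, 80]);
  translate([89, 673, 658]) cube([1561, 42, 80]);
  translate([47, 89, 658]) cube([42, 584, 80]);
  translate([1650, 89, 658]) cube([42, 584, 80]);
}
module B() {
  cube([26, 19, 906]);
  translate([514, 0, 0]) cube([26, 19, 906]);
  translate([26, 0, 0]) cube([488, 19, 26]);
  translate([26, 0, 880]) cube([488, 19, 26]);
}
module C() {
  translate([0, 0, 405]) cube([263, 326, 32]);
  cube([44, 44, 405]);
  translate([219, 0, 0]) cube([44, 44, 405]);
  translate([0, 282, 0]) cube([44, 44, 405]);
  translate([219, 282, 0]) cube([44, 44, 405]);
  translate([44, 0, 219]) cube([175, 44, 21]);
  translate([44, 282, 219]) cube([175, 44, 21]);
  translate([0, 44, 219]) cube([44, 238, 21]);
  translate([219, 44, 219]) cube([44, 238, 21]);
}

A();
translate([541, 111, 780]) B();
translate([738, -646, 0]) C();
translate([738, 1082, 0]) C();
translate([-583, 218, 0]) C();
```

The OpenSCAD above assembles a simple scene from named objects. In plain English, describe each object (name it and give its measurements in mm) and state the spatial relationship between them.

A is a table with a 1739×762 mm rectangular top, 42 mm thick, top surface at z = 780 mm, supported by four 42×42 mm square legs, each inset 47 mm from the nearest pair of top edges, running from the floor. Four apron rails, 42 mm thick and 80 mm tall, run between adjacent legs with their top edges flush with the underside of the top and their outer faces flush with the legs' outer faces.

B is a rectangular picture frame lying in the x–z plane (depth along y). The opening is 488 mm wide (x) by 854 mm tall (z), surrounded by a border 26 mm wide on all four sides. The frame is 19 mm deep and is made of two full-height vertical stiles with two horizontal rails fitted between them.

C is a four-legged stool. The seat is 263×326 mm, 32 mm thick, top at z = 437 mm. It stands on four square legs, each 44×44 mm in cross-section, from z = 0 to the seat underside, each flush with a corner of the seat. Four stretchers, 44 mm wide and 21 mm tall, connect adjacent legs with their undersides at z = 219 mm, each running between the inner faces of the legs it joins and aligned with the legs' outer faces on the other axis.

The picture frame is on top of the table. Three stools sit around the table at the −y, +y, −x sides.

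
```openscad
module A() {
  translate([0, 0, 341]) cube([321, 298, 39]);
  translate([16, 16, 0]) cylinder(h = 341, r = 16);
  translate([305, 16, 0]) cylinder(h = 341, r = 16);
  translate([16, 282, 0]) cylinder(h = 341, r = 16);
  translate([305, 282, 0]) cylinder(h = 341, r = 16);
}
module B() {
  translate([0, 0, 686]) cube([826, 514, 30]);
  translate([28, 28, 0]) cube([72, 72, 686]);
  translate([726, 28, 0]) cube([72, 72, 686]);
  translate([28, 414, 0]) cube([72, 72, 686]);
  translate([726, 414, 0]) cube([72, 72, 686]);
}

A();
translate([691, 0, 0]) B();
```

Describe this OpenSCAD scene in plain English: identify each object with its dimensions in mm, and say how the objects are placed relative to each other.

A is a simple wooden stool: a rectangular seat 321 mm (x) by 298 mm (y), 39 mm thick, top face at z = 380 mm, on four round legs, each 32 mm in diameter. The legs rest on z = 0, each leg's axis is inset half a diameter from the nearest pair of seat edges (so the leg's bounding box is flush with the corner).

B is a table: top 826 mm (x) × 514 mm (y), 30 mm thick, upper face at z = 716 mm, on four 72×72 mm square legs, each inset 28 mm from the nearest pair of top edges, running from z = 0 to the bottom of the top.

The table is on the floor beside the stool on its +x side.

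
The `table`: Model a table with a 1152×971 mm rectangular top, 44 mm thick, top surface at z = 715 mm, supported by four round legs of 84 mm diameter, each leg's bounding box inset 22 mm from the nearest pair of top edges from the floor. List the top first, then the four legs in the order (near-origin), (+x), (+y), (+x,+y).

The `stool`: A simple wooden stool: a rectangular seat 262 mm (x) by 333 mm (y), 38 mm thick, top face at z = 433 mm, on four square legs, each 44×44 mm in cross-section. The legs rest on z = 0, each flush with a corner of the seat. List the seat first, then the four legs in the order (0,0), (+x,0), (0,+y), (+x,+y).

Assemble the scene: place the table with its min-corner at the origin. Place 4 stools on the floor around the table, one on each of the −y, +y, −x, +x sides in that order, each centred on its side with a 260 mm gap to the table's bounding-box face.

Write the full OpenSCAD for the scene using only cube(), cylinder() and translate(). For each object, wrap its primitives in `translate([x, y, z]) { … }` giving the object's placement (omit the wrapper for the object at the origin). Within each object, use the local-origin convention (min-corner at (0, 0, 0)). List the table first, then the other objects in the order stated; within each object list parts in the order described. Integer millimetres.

translate([0, 0, 671]) cube([1152, 971, 44]);
translate([64, 64, 0]) cylinder(h = 671, r = 42);
translate([1088, 64, 0]) cylinder(h = 671, r = 42);
translate([64, 907, 0]) cylinder(h = 671, r = 42);
translate([1088, 907, 0]) cylinder(h = 671, r = 42);
translate([445, -593, 0]) {
  translate([0, 0, 395]) cube([262, 333, 38]);
  cube([44, 44, 395]);
  translate([218, 0, 0]) cube([44, 44, 395]);
  translate([0, 289, 0]) cube([44, 44, 395]);
  translate([218, 289, 0]) cube([44, 44, 395]);
}
translate([445, 1231, 0]) {
  translate([0, 0, 395]) cube([262, 333, 38]);
  cube([44, 44, 395]);
  translate([218, 0, 0]) cube([44, 44, 395]);
  translate([0, 289, 0]) cube([44, 44, 395]);
  translate([218, 289, 0]) cube([44, 44, 395]);
}
translate([-522, 319, 0]) {
  translate([0, 0, 395]) cube([262, 333, 38]);
  cube([44, 44, 395]);
  translate([218, 0, 0]) cube([44, 44, 395]);
  translate([0, 289, 0]) cube([44, 44, 395]);
  translate([218, 289, 0]) cube([44, 44, 395]);
}
translate([1412, 319, 0]) {
  translate([0, 0, 395]) cube([262, 333, 38]);
  cube([44, 44, 395]);
  translate([218, 0, 0]) cube([44, 44, 395]);
  translate([0, 289, 0]) cube([44, 44, 395]);
  translate([218, 289, 0]) cube([44, 44, 395]);
}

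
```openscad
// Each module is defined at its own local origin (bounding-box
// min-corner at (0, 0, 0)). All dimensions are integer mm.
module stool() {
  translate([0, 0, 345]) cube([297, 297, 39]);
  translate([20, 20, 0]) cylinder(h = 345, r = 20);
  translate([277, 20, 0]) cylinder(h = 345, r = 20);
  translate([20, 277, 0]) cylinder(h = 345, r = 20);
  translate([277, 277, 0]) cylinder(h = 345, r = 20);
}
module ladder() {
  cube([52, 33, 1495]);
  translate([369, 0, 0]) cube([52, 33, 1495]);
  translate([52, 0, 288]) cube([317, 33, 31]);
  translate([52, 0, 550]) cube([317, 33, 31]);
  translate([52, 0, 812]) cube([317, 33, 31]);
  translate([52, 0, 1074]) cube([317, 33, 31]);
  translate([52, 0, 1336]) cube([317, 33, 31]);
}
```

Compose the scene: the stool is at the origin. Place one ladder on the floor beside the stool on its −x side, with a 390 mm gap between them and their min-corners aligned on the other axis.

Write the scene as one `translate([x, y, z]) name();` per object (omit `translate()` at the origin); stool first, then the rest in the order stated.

stool();
translate([-811, 0, 0]) ladder();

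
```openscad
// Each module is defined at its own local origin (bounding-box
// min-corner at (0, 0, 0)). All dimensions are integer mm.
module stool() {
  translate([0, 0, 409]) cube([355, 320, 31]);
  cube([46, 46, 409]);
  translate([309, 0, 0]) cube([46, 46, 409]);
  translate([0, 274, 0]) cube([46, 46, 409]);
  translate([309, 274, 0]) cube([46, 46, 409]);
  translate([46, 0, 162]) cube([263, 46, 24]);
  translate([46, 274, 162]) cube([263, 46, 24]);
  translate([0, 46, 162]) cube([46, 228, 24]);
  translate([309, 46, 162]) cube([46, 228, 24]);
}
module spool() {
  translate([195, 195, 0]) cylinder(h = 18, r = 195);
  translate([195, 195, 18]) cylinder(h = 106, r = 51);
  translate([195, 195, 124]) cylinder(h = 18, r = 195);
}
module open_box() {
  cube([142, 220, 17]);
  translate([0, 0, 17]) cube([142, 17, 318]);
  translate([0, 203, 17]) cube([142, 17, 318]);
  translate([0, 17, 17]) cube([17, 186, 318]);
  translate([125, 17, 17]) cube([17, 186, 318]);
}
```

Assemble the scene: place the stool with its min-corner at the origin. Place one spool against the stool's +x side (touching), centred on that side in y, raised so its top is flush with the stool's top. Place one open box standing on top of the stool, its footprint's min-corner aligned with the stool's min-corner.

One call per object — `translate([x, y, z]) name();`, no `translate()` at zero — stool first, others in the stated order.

stool();
translate([355, -35, 298]) spool();
translate([0, 0, 440]) open_box();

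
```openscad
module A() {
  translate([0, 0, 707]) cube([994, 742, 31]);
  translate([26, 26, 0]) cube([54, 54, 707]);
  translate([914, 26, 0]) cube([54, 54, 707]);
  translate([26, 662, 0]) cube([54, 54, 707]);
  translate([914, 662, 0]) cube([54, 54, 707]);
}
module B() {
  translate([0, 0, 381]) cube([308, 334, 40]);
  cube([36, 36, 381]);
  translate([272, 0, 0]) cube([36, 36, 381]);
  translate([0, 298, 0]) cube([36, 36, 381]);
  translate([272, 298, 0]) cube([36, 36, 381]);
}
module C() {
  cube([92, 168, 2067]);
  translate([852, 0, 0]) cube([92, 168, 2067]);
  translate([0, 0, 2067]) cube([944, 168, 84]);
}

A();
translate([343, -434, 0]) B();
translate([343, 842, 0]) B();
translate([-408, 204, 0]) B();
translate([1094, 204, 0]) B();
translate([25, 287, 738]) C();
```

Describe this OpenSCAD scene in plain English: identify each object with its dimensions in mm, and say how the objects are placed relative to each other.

A is a rectangular dining table. The top is 994×742×31 mm with its upper surface at z = 738 mm. It stands on four 54×54 mm square legs, each inset 26 mm from the nearest pair of top edges, running from the floor to the underside of the top.

B is a four-legged stool. The seat is a 308×334×40 mm slab whose top surface is at z = 421 mm; four square legs, each 36×36 mm in cross-section, run from the floor (z = 0) to the underside of the seat, each flush with a corner of the seat.

C is a door frame. The clear opening is 760 mm wide and 2067 mm high. Two 92 mm wide jambs, 168 mm deep, stand either side of the opening from the floor to the top of the opening. A 84 mm thick head sits across the top of both jambs, spanning the full outside width of the frame.

Four stools sit around the table at the −y, +y, −x, +x sides. The door frame is on top of the table, centred.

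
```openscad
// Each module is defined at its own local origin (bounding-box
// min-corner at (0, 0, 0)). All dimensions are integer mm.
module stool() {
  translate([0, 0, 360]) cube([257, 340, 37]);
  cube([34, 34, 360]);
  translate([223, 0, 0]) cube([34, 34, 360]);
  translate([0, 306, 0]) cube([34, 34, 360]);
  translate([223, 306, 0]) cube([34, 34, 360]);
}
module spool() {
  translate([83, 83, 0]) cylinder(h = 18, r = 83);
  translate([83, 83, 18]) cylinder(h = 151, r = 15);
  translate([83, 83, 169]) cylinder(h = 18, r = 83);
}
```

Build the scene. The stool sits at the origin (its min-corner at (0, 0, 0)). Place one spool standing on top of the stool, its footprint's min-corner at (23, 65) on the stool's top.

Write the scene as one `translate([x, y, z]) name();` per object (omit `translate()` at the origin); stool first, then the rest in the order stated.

stool();
translate([23, 65, 397]) spool();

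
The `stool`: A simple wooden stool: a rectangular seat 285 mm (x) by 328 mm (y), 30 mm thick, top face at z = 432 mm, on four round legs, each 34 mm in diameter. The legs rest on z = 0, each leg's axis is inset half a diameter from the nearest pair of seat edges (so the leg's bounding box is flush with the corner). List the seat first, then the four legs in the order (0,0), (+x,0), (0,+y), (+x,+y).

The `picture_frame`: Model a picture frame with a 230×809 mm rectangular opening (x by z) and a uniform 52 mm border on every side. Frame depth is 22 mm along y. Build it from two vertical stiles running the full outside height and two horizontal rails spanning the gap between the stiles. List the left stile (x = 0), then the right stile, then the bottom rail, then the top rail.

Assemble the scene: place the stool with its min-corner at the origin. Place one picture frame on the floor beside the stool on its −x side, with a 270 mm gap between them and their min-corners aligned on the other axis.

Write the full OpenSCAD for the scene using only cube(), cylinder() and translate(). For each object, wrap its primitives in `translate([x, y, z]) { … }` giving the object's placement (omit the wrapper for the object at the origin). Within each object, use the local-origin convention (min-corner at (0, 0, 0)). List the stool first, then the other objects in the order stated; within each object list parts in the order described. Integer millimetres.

translate([0, 0, 402]) cube([285, 328, 30]);
translate([17, 17, 0]) cylinder(h = 402, r = 17);
translate([268, 17, 0]) cylinder(h = 402, r = 17);
translate([17, 311, 0]) cylinder(h = 402, r = 17);
translate([268, 311, 0]) cylinder(h = 402, r = 17);
translate([-604, 0, 0]) {
  cube([52, 22, 913]);
  translate([282, 0, 0]) cube([52, 22, 913]);
  translate([52, 0, 0]) cube([230, 22, 52]);
  translate([52, 0, 861]) cube([230, 22, 52]);
}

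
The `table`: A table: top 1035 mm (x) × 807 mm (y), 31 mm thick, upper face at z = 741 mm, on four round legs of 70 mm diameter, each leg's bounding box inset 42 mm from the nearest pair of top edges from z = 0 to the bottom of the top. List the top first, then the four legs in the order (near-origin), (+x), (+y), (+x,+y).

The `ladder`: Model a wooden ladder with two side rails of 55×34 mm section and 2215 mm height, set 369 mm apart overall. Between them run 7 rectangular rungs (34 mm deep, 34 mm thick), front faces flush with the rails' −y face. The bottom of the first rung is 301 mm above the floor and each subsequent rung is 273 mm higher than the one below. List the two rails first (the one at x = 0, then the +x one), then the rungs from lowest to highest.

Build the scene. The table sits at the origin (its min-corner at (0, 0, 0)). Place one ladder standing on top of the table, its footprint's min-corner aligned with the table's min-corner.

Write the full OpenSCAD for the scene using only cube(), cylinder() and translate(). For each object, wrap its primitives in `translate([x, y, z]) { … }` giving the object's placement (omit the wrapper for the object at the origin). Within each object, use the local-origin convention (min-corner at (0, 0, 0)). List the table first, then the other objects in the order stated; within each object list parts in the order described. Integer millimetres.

translate([0, 0, 710]) cube([1035, 807, 31]);
translate([77, 77, 0]) cylinder(h = 710, r = 35);
translate([958, 77, 0]) cylinder(h = 710, r = 35);
translate([77, 730, 0]) cylinder(h = 710, r = 35);
translate([958, 730, 0]) cylinder(h = 710, r = 35);
translate([0, 0, 741]) {
  cube([55, 34, 2215]);
  translate([314, 0, 0]) cube([55, 34, 2215]);
  translate([55, 0, 301]) cube([259, 34, 34]);
  translate([55, 0, 574]) cube([259, 34, 34]);
  translate([55, 0, 847]) cube([259, 34, 34]);
  translate([55, 0, 1120]) cube([259, 34, 34]);
  translate([55, 0, 1393]) cube([259, 34, 34]);
  translate([55, 0, 1666]) cube([259, 34, 34]);
  translate([55, 0, 1939]) cube([259, 34, 34]);
}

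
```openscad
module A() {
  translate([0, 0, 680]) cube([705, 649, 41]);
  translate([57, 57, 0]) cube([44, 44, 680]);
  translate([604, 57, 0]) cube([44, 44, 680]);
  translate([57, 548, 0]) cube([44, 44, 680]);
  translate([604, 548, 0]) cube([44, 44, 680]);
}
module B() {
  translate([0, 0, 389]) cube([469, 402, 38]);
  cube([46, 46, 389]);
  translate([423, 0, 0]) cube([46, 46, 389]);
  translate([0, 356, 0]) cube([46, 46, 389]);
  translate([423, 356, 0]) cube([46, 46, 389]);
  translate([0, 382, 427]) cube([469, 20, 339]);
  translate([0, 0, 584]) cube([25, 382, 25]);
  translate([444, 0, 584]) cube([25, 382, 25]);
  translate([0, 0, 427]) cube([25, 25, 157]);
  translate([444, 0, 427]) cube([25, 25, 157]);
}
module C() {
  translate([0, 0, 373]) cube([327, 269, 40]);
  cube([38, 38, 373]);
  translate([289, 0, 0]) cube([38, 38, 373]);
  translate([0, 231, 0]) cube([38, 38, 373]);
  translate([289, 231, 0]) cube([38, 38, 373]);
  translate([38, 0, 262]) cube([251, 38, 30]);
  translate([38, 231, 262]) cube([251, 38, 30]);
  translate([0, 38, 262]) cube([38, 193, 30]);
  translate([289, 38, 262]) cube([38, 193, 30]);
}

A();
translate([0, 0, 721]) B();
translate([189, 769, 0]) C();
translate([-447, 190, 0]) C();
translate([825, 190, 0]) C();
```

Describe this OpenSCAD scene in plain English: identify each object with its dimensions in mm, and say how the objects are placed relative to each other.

A is a rectangular dining table. The top is 705×649×41 mm with its upper surface at z = 721 mm. It stands on four 44×44 mm square legs, each inset 57 mm from the nearest pair of top edges, running from the floor to the underside of the top.

B is a chair. The seat is a 469×402×38 mm slab with its top at z = 427 mm, on four 46×46 mm corner legs (flush with the seat edges, standing on z = 0). A flat backrest 20 mm thick, 339 mm tall, spans the full seat width and rises from the seat top along its +y edge, rear face flush with the rear of the seat. Two armrests of 25×25 mm section run along each side from the seat's front edge to the front of the backrest, top faces 182 mm above the seat top and outer faces flush with the seat's x-edges; a 25×25 mm post under the front of each armrest stands on the seat at the front corner.

C is a simple wooden stool: a rectangular seat 327 mm (x) by 269 mm (y), 40 mm thick, top face at z = 413 mm, on four square legs, each 38×38 mm in cross-section. The legs rest on z = 0, each flush with a corner of the seat. Four stretchers, 38 mm wide and 30 mm tall, connect adjacent legs with their undersides at z = 262 mm, each running between the inner faces of the legs it joins and aligned with the legs' outer faces on the other axis.

The chair is on top of the table. Three stools sit around the table at the +y, −x, +x sides.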